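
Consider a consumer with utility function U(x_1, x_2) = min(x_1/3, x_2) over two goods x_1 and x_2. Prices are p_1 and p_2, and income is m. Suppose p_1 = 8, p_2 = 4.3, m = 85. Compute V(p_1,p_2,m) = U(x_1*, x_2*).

V = 3.0035

Demand: x_1*(p_1,p_2,m) = 3·m/(3·p_1 + p_2), x_2* = m/(3·p_1 + p_2).
Here 3·8 + 4.3 = 28.3, giving x_1* = 9.0106 and x_2* = 3.0035.
Utility at the optimum: U(9.0106, 3.0035) = 3.0035.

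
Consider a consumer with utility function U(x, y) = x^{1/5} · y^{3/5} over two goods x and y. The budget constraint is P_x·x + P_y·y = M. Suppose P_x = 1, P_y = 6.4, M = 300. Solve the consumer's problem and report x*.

x* = 75

The MRS is (1/3)·y/x. Set MRS = P_x/P_y.
Rearranging, P_y·y = 3·P_x·x. Substituting into the budget gives P_x·x·(1 + 3) = M.
Demand: x*(P_x,P_y,M) = 0.25·M/P_x and y* = 0.75·M/P_y.
At P_x=1, P_y=6.4, M=300: x* = 0.25·300/1 = 75.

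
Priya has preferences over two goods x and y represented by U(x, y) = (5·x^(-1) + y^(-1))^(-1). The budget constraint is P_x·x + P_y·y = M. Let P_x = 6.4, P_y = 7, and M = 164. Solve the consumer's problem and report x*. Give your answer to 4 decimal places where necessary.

x* = 17.4592

Numerically y/x = 0.427618, so x* = 164/(6.4 + 7·0.427618) = 17.4592.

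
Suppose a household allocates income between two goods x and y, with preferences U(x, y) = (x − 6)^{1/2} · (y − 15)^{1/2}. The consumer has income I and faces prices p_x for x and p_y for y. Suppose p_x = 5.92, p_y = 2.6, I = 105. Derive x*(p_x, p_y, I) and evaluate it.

x* = 8.5743

MRS = (y−15)/(x−6). Tangency with p_x/p_y gives y−15 = (p_x/p_y)·(x−6).
After buying the subsistence bundle (6, 15), a share 0.5 of the remaining income goes to x: x* = 6 + 0.5·(I − 6p_x − 15p_y)/p_x.
Discretionary income = 105 − 6·5.92 − 15·2.6 = 30.48; x* = 6 + 0.5·30.48/5.92 = 8.5743.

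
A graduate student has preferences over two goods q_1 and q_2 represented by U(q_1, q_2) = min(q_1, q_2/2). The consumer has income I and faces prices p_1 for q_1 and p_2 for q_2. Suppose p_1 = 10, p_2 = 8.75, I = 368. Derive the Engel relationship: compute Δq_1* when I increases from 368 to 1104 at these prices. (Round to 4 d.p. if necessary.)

Δq_1* = 26.7636

With perfect complements, no substitution: consume in ratio q_1:q_2 = 1:2.
Budget: p_1·q_1 + p_2·2·q_1 = I, so (p_1 + 2·p_2)·q_1 = I.
Demand: q_1*(p_1,p_2,I) = I/(p_1 + 2·p_2), q_2* = 2·I/(p_1 + 2·p_2).
Here 10 + 2·8.75 = 27.5, giving q_1* = 13.3818.
At I' = 1104: q_1* = 40.1455. Change: 40.1455 − 13.3818 = 26.7636.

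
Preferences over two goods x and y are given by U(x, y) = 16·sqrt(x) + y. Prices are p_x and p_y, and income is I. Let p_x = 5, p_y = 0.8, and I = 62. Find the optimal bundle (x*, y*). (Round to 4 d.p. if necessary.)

Set MRS = p_x/p_y: 8·x^(−1/2) = p_x/p_y.
Solve: √x = 8·p_y/p_x, so x*(p_x,p_y) = (8·p_y/p_x)², and y* = (I − p_x·x*)/p_y.
Plugging in: x* = (8·0.8/5)² = 1.6384, y* = 67.26.

x* = 1.6384, y* = 67.26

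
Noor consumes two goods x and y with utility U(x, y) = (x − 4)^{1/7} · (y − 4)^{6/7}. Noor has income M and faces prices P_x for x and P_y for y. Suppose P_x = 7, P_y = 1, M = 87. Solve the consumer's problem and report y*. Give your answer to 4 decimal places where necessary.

MRS = (1/6)·(y−4)/(x−4). Tangency with P_x/P_y gives y−4 = 6·(P_x/P_y)·(x−4).
Substituting into the budget: x* = 4 + 1/7·(M − 4·P_x − 4·P_y)/P_x, and y* = 4 + 6/7·(…)/P_y.
Discretionary income = 87 − 4·7 − 4·1 = 55; y* = 4 + 6/7·55/1 = 51.1429.

y* = 51.1429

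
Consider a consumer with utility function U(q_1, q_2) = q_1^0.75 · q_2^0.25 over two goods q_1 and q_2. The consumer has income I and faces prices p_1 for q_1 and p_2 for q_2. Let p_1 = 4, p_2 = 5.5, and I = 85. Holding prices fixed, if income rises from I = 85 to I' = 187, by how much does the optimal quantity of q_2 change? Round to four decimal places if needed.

The MRS is 3·q_2/q_1. Set MRS = p_1/p_2.
Rearranging, p_2·q_2 = (1/3)·p_1·q_1. Substituting into the budget gives p_1·q_1·(1 + (1/3)) = I.
Demand: q_1*(p_1,p_2,I) = 0.75·I/p_1 and q_2* = 0.25·I/p_2.
At p_1=4, p_2=5.5, I=85: q_2* = 0.25·85/5.5 = 3.8636.
At I' = 187: q_2* = 8.5. Change: 8.5 − 3.8636 = 4.6364.

Δq_2* = 4.6364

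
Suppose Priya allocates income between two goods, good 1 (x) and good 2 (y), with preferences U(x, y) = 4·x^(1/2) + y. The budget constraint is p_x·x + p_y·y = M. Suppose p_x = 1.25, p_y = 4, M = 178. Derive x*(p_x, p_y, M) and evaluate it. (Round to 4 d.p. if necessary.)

MU_x = 2/√x, MU_y = 1. Tangency: 2/√x = p_x/p_y.
Thus x* = (2·p_y/p_x)² — independent of M — with the rest of income spent on y.
Plugging in: x* = (2·4/1.25)² = 40.96.

x* = 40.96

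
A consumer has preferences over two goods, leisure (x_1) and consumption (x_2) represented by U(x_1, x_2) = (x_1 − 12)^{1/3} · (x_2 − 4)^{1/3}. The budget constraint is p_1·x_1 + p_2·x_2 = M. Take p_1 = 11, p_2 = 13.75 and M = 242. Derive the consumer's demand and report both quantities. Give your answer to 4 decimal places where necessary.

x_1* = 14.5, x_2* = 6

MRS = (x_2−4)/(x_1−12). Tangency with p_1/p_2 gives x_2−4 = (p_1/p_2)·(x_1−12).
After buying the subsistence bundle (12, 4), a share 0.5 of the remaining income goes to x_1: x_1* = 12 + 0.5·(M − 12p_1 − 4p_2)/p_1.
Discretionary income = 242 − 12·11 − 4·13.75 = 55; x_1* = 12 + 0.5·55/11 = 14.5; x_2* = 4 + 0.5·55/13.75 = 6.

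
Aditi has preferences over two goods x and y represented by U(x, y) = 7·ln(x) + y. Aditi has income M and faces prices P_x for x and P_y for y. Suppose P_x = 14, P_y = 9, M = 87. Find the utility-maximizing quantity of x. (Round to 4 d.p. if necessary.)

Set MRS = P_x/P_y: (7/x)/1 = P_x/P_y.
So x*(P_x,P_y) = 7·P_y/P_x, independent of income; and y* = (M − 7·P_y)/P_y.
At the given prices: x* = 7·9/14 = 4.5.

x* = 4.5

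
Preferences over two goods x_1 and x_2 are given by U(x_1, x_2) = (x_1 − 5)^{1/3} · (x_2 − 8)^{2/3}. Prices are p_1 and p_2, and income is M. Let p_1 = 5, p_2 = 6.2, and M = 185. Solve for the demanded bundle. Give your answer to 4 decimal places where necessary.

Substituting into the budget: x_1* = 5 + 1/3·(M − 5·p_1 − 8·p_2)/p_1, and x_2* = 8 + 2/3·(…)/p_2.
Discretionary income = 185 − 5·5 − 8·6.2 = 110.4; x_1* = 5 + 1/3·110.4/5 = 12.36; x_2* = 8 + 2/3·110.4/6.2 = 19.871.

x_1* = 12.36, x_2* = 19.871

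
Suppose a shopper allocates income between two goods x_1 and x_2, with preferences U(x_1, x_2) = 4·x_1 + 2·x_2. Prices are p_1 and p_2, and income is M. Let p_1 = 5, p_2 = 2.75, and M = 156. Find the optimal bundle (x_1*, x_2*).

x_1* = 31.2, x_2* = 0

Perfect substitutes: compare marginal utility per dollar. 4/p_1 vs 2/p_2 → 0.8 vs 0.7273.
x_1 gives more utility per dollar, so spend all income on x_1: x_1* = M/p_1, x_2* = 0.
Numerically: x_1* = 31.2, x_2* = 0.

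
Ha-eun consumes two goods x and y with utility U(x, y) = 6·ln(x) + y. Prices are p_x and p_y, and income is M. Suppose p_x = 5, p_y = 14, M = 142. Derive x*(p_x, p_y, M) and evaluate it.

Set MRS = p_x/p_y: (6/x)/1 = p_x/p_y.
So x*(p_x,p_y) = 6·p_y/p_x, independent of income; and y* = (M − 6·p_y)/p_y.
At the given prices: x* = 6·14/5 = 16.8.

x* = 16.8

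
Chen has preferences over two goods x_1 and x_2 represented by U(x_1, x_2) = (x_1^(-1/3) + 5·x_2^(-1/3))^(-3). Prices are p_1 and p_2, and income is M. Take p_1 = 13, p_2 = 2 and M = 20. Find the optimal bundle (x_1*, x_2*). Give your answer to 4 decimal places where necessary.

With the ratio pinned down, the budget gives x_1* = M/(p_1 + p_2·(x_2/x_1)) and x_2* = (x_2/x_1)·x_1*.
Numerically x_2/x_1 = 13.611705, so x_1* = 20/(13 + 2·13.611705) = 0.4972 and x_2* = 13.611705·0.4972 = 6.7681.

x_1* = 0.4972, x_2* = 6.7681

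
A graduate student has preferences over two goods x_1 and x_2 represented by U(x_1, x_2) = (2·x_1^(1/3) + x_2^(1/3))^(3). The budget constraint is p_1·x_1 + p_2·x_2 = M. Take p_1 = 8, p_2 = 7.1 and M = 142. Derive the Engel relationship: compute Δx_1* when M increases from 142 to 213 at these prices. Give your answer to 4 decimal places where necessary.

Δx_1* = 6.4532

MU_x_1 ∝ 2·x_1^(-2/3), MU_x_2 ∝ x_2^(-2/3), so MRS = 2·(x_2/x_1)^(2/3) = p_1/p_2.
Hence x_2/x_1 = ((1/2)·p_1/p_2)^(1/(2/3)), i.e. raised to the 1.5 power.
With the ratio pinned down, the budget gives x_1* = M/(p_1 + p_2·(x_2/x_1)) and x_2* = (x_2/x_1)·x_1*.
Numerically x_2/x_1 = 0.422866, so x_1* = 142/(8 + 7.1·0.422866) = 12.9063.
At M' = 213: x_1* = 19.3595. Change: 19.3595 − 12.9063 = 6.4532.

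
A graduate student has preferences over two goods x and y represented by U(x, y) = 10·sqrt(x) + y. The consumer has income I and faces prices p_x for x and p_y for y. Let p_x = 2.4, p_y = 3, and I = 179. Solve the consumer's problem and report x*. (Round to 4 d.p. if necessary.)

x* = 39.0625

Utility is quasi-linear in y; the FOC for x is 5/√x = p_x/p_y.
Thus x* = (5·p_y/p_x)² — independent of I — with the rest of income spent on y.
Plugging in: x* = (5·3/2.4)² = 39.0625.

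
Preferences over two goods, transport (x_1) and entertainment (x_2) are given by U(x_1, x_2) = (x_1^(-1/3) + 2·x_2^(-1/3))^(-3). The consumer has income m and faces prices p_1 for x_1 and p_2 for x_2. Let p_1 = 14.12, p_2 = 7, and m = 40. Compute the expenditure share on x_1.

share on x_1 = 0.4147

MU_x_1 ∝ x_1^(-4/3), MU_x_2 ∝ 2·x_2^(-4/3), so MRS = (1/2)·(x_2/x_1)^(4/3) = p_1/p_2.
Hence x_2/x_1 = (2·p_1/p_2)^(1/(4/3)), i.e. raised to the 0.75 power.
With the ratio pinned down, the budget gives x_1* = m/(p_1 + p_2·(x_2/x_1)) and x_2* = (x_2/x_1)·x_1*.
Numerically x_2/x_1 = 2.84659, so x_1* = 40/(14.12 + 7·2.84659) = 1.1749 and x_2* = 2.84659·1.1749 = 3.3444.
Expenditure on x_1: 14.12·1.1749 = 16.5893; share = 0.4147.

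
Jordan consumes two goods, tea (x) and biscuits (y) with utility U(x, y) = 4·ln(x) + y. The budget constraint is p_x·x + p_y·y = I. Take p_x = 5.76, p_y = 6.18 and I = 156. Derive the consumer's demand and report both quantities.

x* = 4.2917, y* = 21.2427

MU_x = 4/x, MU_y = 1. Tangency: 4/x = p_x/p_y.
So x*(p_x,p_y) = 4·p_y/p_x, independent of income; and y* = (I − 4·p_y)/p_y.
At the given prices: x* = 4·6.18/5.76 = 4.2917, and y* = 21.2427.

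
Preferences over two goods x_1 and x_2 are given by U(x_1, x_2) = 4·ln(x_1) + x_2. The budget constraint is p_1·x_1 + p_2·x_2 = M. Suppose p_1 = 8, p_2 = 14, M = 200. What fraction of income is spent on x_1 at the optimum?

So x_1*(p_1,p_2) = 4·p_2/p_1, independent of income; and x_2* = (M − 4·p_2)/p_2.
At the given prices: x_1* = 4·14/8 = 7, and x_2* = 10.2857.
Expenditure on x_1: 8·7 = 56; share = 0.28.

share on x_1 = 0.28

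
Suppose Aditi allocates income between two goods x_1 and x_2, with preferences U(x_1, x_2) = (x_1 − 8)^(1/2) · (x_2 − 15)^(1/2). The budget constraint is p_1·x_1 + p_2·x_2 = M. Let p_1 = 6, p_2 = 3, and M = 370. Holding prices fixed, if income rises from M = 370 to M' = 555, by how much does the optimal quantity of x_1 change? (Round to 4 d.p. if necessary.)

MRS = (x_2−15)/(x_1−8). Tangency with p_1/p_2 gives x_2−15 = (p_1/p_2)·(x_1−8).
Substituting into the budget: x_1* = 8 + 0.5·(M − 8·p_1 − 15·p_2)/p_1, and x_2* = 15 + 0.5·(…)/p_2.
Discretionary income = 370 − 8·6 − 15·3 = 277; x_1* = 8 + 0.5·277/6 = 31.0833.
At M' = 555: x_1* = 46.5. Change: 46.5 − 31.0833 = 15.4167.

Δx_1* = 15.4167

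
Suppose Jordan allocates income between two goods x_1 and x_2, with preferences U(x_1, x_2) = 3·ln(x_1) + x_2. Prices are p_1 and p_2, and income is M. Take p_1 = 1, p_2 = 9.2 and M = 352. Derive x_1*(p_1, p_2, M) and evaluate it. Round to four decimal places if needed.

x_1* = 27.6

MU_x_1 = 3/x_1, MU_x_2 = 1. Tangency: 3/x_1 = p_1/p_2.
So x_1*(p_1,p_2) = 3·p_2/p_1, independent of income; and x_2* = (M − 3·p_2)/p_2.
At the given prices: x_1* = 3·9.2/1 = 27.6.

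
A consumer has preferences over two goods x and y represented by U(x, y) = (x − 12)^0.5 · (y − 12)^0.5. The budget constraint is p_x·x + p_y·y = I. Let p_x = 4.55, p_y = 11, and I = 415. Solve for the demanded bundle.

Let x' = x−12, y' = y−12. MRS = y'/x' = p_x/p_y.
After buying the subsistence bundle (12, 12), a share 0.5 of the remaining income goes to x: x* = 12 + 0.5·(I − 12p_x − 12p_y)/p_x.
Discretionary income = 415 − 12·4.55 − 12·11 = 228.4; x* = 12 + 0.5·228.4/4.55 = 37.0989; y* = 12 + 0.5·228.4/11 = 22.3818.

x* = 37.0989, y* = 22.3818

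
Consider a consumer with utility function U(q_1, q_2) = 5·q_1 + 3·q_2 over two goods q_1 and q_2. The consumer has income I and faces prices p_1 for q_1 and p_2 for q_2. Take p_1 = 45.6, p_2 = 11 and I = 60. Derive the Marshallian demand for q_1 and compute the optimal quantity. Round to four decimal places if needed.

q_1* = 0

Linear utility — the consumer picks whichever good has higher MU/price: 5/45.6 = 0.1096 vs 3/11 = 0.2727.
q_2 gives more utility per dollar, so spend all income on q_2: q_2* = I/p_2, q_1* = 0.
Numerically: q_1* = 0, q_2* = 5.4545.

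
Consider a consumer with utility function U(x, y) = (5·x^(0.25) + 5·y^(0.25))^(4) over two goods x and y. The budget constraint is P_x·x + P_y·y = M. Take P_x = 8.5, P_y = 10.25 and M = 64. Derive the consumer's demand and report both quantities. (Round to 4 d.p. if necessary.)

x* = 3.8821, y* = 3.0246

MRS = MU_x/MU_y = (y/x)^(0.75). Set equal to P_x/P_y.
Hence y/x = (P_x/P_y)^(1/(0.75)), i.e. raised to the 4/3 power.
With the ratio pinned down, the budget gives x* = M/(P_x + P_y·(y/x)) and y* = (y/x)·x*.
Numerically y/x = 0.7791, so x* = 64/(8.5 + 10.25·0.7791) = 3.8821 and y* = 0.7791·3.8821 = 3.0246.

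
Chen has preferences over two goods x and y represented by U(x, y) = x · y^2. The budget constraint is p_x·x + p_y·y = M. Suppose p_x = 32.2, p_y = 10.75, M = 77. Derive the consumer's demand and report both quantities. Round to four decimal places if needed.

x* = 0.7971, y* = 4.7752

MU_x/MU_y = (y)/(2·x); tangency sets this equal to p_x/p_y.
Rearranging, p_y·y = 2·p_x·x. Substituting into the budget gives p_x·x·(1 + 2) = M.
Demand: x*(p_x,p_y,M) = 1/3·M/p_x and y* = 2/3·M/p_y.
At p_x=32.2, p_y=10.75, M=77: x* = 1/3·77/32.2 = 0.7971, y* = 4.7752.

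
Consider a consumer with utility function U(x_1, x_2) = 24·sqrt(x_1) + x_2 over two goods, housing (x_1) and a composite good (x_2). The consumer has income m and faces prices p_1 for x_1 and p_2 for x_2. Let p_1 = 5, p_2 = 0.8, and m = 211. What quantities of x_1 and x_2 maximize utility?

MU_x_1 = 12/√x_1, MU_x_2 = 1. Tangency: 12/√x_1 = p_1/p_2.
Thus x_1* = (12·p_2/p_1)² — independent of m — with the rest of income spent on x_2.
Plugging in: x_1* = (12·0.8/5)² = 3.6864, x_2* = 240.71.

x_1* = 3.6864, x_2* = 240.71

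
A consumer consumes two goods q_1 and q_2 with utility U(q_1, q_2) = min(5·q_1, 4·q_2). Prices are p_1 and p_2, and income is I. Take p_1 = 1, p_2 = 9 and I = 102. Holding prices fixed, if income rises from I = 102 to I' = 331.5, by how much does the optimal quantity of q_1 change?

With perfect complements, no substitution: consume in ratio q_1:q_2 = 4:5.
Budget: p_1·q_1 + p_2·(5/4)·q_1 = I, so (4·p_1 + 5·p_2)·q_1 = 4·I.
Demand: q_1*(p_1,p_2,I) = 4·I/(4·p_1 + 5·p_2), q_2* = 5·I/(4·p_1 + 5·p_2).
Here 4·1 + 5·9 = 49, giving q_1* = 8.3265.
At I' = 331.5: q_1* = 27.0612. Change: 27.0612 − 8.3265 = 18.7347.

Δq_1* = 18.7347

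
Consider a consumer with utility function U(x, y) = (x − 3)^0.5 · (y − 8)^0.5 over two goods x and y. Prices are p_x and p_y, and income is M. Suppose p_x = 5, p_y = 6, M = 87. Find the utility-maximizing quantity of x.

Let x' = x−3, y' = y−8. MRS = y'/x' = p_x/p_y.
After buying the subsistence bundle (3, 8), a share 0.5 of the remaining income goes to x: x* = 3 + 0.5·(M − 3p_x − 8p_y)/p_x.
Discretionary income = 87 − 3·5 − 8·6 = 24; x* = 3 + 0.5·24/5 = 5.4.

x* = 5.4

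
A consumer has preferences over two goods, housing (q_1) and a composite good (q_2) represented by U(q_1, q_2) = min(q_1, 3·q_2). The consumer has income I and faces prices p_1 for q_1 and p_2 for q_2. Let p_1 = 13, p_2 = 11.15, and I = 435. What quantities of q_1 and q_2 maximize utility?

With perfect complements, no substitution: consume in ratio q_1:q_2 = 3:1.
Budget: p_1·q_1 + p_2·(1/3)·q_1 = I, so (3·p_1 + p_2)·q_1 = 3·I.
Demand: q_1*(p_1,p_2,I) = 3·I/(3·p_1 + p_2), q_2* = I/(3·p_1 + p_2).
Here 3·13 + 11.15 = 50.15, giving q_1* = 26.0219 and q_2* = 8.674.

q_1* = 26.0219, q_2* = 8.674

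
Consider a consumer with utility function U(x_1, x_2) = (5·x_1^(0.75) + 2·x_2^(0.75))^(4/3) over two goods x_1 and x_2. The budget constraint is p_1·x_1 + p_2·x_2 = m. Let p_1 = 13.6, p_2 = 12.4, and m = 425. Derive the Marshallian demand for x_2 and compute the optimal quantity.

x_2* = 1.1198

MU_x_1 ∝ 5·x_1^(-0.25), MU_x_2 ∝ 2·x_2^(-0.25), so MRS = (5/2)·(x_2/x_1)^(0.25) = p_1/p_2.
Hence x_2/x_1 = ((2/5)·p_1/p_2)^(1/(0.25)), i.e. raised to the 4 power.
Substitute x_2 = (x_2/x_1)·x_1 into the budget: x_1* = m/(p_1 + p_2·(x_2/x_1)).
Numerically x_2/x_1 = 0.037043, so x_1* = 425/(13.6 + 12.4·0.037043) = 30.229 and x_2* = 0.037043·30.229 = 1.1198.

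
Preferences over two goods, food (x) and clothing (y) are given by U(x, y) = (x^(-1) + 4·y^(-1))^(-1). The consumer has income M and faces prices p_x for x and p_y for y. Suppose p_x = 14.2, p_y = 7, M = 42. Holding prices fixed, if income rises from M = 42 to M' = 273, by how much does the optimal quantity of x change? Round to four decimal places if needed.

Δx* = 6.7663

Substitute y = (y/x)·x into the budget: x* = M/(p_x + p_y·(y/x)).
Numerically y/x = 2.848559, so x* = 42/(14.2 + 7·2.848559) = 1.2302.
At M' = 273: x* = 7.9965. Change: 7.9965 − 1.2302 = 6.7663.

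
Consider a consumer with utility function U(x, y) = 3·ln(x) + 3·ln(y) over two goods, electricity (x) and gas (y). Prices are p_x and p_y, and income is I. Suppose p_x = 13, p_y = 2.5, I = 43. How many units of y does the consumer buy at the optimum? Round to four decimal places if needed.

Demand: x*(p_x,p_y,I) = 0.5·I/p_x and y* = 0.5·I/p_y.
At p_x=13, p_y=2.5, I=43: y* = 0.5·43/2.5 = 8.6.

y* = 8.6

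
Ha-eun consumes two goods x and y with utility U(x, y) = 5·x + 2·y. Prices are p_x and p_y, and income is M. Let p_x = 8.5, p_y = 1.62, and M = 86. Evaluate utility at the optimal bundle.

V = 106.1728

Perfect substitutes: compare marginal utility per dollar. 5/p_x vs 2/p_y → 0.5882 vs 1.2346.
y gives more utility per dollar, so spend all income on y: y* = M/p_y, x* = 0.
Numerically: x* = 0, y* = 53.0864.
Utility at the optimum: U(0, 53.0864) = 106.1728.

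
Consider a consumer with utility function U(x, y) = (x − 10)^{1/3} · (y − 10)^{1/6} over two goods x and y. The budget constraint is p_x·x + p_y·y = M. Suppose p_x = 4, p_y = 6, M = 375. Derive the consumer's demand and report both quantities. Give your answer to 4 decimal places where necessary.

This is Cobb-Douglas in (x−10, y−10): tangency gives 1/3·p_y·(y−10) = 1/6·p_x·(x−10).
Substituting into the budget: x* = 10 + 2/3·(M − 10·p_x − 10·p_y)/p_x, and y* = 10 + 1/3·(…)/p_y.
Discretionary income = 375 − 10·4 − 10·6 = 275; x* = 10 + 2/3·275/4 = 55.8333; y* = 10 + 1/3·275/6 = 25.2778.

x* = 55.8333, y* = 25.2778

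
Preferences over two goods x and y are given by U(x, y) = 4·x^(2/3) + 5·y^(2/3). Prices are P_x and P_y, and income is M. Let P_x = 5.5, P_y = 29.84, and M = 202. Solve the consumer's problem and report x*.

MRS = MU_x/MU_y = (4/5)·(y/x)^(1/3). Set equal to P_x/P_y.
Hence y/x = ((5/4)·P_x/P_y)^(1/(1/3)), i.e. raised to the 3 power.
With the ratio pinned down, the budget gives x* = M/(P_x + P_y·(y/x)) and y* = (y/x)·x*.
Numerically y/x = 0.01223, so x* = 202/(5.5 + 29.84·0.01223) = 34.442.

x* = 34.442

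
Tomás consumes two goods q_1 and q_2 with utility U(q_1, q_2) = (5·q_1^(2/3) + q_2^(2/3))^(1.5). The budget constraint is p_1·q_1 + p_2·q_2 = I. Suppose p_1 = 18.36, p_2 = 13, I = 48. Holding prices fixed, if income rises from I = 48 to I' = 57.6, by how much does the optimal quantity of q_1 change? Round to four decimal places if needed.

With the ratio pinned down, the budget gives q_1* = I/(p_1 + p_2·(q_2/q_1)) and q_2* = (q_2/q_1)·q_1*.
Numerically q_2/q_1 = 0.022536, so q_1* = 48/(18.36 + 13·0.022536) = 2.5733.
At I' = 57.6: q_1* = 3.088. Change: 3.088 − 2.5733 = 0.5147.

Δq_1* = 0.5147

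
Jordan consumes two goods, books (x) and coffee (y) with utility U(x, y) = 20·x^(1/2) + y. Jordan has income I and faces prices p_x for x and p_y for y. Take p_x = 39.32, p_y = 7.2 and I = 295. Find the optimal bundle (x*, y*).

Set MRS = p_x/p_y: 10·x^(−1/2) = p_x/p_y.
Solve: √x = 10·p_y/p_x, so x*(p_x,p_y) = (10·p_y/p_x)², and y* = (I − p_x·x*)/p_y.
Plugging in: x* = (10·7.2/39.32)² = 3.353, y* = 22.6609.

x* = 3.353, y* = 22.6609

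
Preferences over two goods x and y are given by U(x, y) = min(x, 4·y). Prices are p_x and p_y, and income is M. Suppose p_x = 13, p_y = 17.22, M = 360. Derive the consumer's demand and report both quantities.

x* = 20.8032, y* = 5.2008

Demand: x*(p_x,p_y,M) = 4·M/(4·p_x + p_y), y* = M/(4·p_x + p_y).
Here 4·13 + 17.22 = 69.22, giving x* = 20.8032 and y* = 5.2008.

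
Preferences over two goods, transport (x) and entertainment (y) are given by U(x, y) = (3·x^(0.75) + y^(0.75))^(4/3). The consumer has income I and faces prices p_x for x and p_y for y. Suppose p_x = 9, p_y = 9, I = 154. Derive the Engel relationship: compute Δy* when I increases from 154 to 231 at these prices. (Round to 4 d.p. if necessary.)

MU_x ∝ 3·x^(-0.25), MU_y ∝ y^(-0.25), so MRS = 3·(y/x)^(0.25) = p_x/p_y.
Hence y/x = ((1/3)·p_x/p_y)^(1/(0.25)), i.e. raised to the 4 power.
Substitute y = (y/x)·x into the budget: x* = I/(p_x + p_y·(y/x)).
Numerically y/x = 0.012346, so x* = 154/(9 + 9·0.012346) = 16.9024 and y* = 0.012346·16.9024 = 0.2087.
At I' = 231: y* = 0.313. Change: 0.313 − 0.2087 = 0.1043.

Δy* = 0.1043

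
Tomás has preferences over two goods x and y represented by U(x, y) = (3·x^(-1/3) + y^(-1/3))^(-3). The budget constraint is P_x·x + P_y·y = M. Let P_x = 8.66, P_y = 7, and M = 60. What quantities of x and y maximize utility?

With the ratio pinned down, the budget gives x* = M/(P_x + P_y·(y/x)) and y* = (y/x)·x*.
Numerically y/x = 0.514605, so x* = 60/(8.66 + 7·0.514605) = 4.8931 and y* = 0.514605·4.8931 = 2.518.

x* = 4.8931, y* = 2.518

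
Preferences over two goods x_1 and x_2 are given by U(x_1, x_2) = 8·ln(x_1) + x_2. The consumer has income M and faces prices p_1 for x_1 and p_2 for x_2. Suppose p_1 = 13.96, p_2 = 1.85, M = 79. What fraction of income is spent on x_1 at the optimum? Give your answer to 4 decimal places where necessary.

share on x_1 = 0.1873

MU_x_1 = 8/x_1, MU_x_2 = 1. Tangency: 8/x_1 = p_1/p_2.
So x_1*(p_1,p_2) = 8·p_2/p_1, independent of income; and x_2* = (M − 8·p_2)/p_2.
At the given prices: x_1* = 8·1.85/13.96 = 1.0602, and x_2* = 34.7027.
Expenditure on x_1: 13.96·1.0602 = 14.8; share = 0.1873.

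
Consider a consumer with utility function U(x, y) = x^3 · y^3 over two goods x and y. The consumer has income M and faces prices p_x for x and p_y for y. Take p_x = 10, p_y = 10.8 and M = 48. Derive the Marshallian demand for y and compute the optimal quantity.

y* = 2.2222

Demand: x*(p_x,p_y,M) = 0.5·M/p_x and y* = 0.5·M/p_y.
At p_x=10, p_y=10.8, M=48: y* = 0.5·48/10.8 = 2.2222.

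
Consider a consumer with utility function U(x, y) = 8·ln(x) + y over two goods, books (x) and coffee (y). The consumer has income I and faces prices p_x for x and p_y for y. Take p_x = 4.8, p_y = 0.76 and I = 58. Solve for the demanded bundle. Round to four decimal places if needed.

Set MRS = p_x/p_y: (8/x)/1 = p_x/p_y.
So x*(p_x,p_y) = 8·p_y/p_x, independent of income; and y* = (I − 8·p_y)/p_y.
At the given prices: x* = 8·0.76/4.8 = 1.2667, and y* = 68.3158.

x* = 1.2667, y* = 68.3158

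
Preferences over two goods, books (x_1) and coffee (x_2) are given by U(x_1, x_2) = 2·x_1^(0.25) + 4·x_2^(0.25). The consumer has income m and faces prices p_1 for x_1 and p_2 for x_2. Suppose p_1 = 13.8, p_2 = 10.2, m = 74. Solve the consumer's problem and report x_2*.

MU_x_1 ∝ 2·x_1^(-0.75), MU_x_2 ∝ 4·x_2^(-0.75), so MRS = (1/2)·(x_2/x_1)^(0.75) = p_1/p_2.
Hence x_2/x_1 = (2·p_1/p_2)^(1/(0.75)), i.e. raised to the 4/3 power.
With the ratio pinned down, the budget gives x_1* = m/(p_1 + p_2·(x_2/x_1)) and x_2* = (x_2/x_1)·x_1*.
Numerically x_2/x_1 = 3.770612, so x_1* = 74/(13.8 + 10.2·3.770612) = 1.416 and x_2* = 3.770612·1.416 = 5.3392.

x_2* = 5.3392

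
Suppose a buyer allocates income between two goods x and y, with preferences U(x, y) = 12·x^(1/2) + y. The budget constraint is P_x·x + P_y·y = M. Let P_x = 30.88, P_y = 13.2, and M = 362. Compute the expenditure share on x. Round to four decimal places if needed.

share on x = 0.5611

MU_x = 6/√x, MU_y = 1. Tangency: 6/√x = P_x/P_y.
Solve: √x = 6·P_y/P_x, so x*(P_x,P_y) = (6·P_y/P_x)², and y* = (M − P_x·x*)/P_y.
Plugging in: x* = (6·13.2/30.88)² = 6.578, y* = 12.0356.
Expenditure on x: 30.88·6.578 = 203.1295; share = 0.5611.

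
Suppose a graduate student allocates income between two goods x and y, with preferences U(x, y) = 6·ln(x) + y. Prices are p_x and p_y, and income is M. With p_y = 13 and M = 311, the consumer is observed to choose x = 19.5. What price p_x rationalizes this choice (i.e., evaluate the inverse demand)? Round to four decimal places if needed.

MU_x = 6/x, MU_y = 1. Tangency: 6/x = p_x/p_y.
So x*(p_x,p_y) = 6·p_y/p_x, independent of income; and y* = (M − 6·p_y)/p_y.
Set x* = 19.5 in the demand function and solve for p_x: p_x = 4.

p_x = 4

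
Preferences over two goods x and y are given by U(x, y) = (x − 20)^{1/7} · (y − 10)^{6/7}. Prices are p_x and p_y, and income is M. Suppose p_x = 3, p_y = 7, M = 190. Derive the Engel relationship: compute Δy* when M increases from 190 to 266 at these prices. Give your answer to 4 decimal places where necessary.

MRS = (1/6)·(y−10)/(x−20). Tangency with p_x/p_y gives y−10 = 6·(p_x/p_y)·(x−20).
After buying the subsistence bundle (20, 10), a share 1/7 of the remaining income goes to x: x* = 20 + 1/7·(M − 20p_x − 10p_y)/p_x.
Discretionary income = 190 − 20·3 − 10·7 = 60; y* = 10 + 6/7·60/7 = 17.3469.
At M' = 266: y* = 26.6531. Change: 26.6531 − 17.3469 = 9.3061.

Δy* = 9.3061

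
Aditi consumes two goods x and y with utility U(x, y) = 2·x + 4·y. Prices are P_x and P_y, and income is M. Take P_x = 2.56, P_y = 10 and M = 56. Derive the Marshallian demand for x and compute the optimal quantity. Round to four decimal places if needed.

x* = 21.875

x gives more utility per dollar, so spend all income on x: x* = M/P_x, y* = 0.
Numerically: x* = 21.875, y* = 0.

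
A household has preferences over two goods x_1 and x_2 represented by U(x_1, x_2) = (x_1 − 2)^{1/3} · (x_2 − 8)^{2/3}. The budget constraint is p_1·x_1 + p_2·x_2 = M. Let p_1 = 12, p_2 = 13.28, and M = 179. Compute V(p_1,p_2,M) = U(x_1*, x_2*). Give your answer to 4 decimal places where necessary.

This is Cobb-Douglas in (x_1−2, x_2−8): tangency gives 1/3·p_2·(x_2−8) = 2/3·p_1·(x_1−2).
After buying the subsistence bundle (2, 8), a share 1/3 of the remaining income goes to x_1: x_1* = 2 + 1/3·(M − 2p_1 − 8p_2)/p_1.
Discretionary income = 179 − 2·12 − 8·13.28 = 48.76; x_1* = 2 + 1/3·48.76/12 = 3.3544; x_2* = 8 + 2/3·48.76/13.28 = 10.4478.
Utility at the optimum: U(3.3544, 10.4478) = 2.0096.

V = 2.0096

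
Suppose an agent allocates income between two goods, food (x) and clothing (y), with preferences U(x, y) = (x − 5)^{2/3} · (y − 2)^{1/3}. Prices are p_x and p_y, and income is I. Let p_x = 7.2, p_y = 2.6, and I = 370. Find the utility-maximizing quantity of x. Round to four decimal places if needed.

MRS = 2·(y−2)/(x−5). Tangency with p_x/p_y gives y−2 = (1/2)·(p_x/p_y)·(x−5).
Substituting into the budget: x* = 5 + 2/3·(I − 5·p_x − 2·p_y)/p_x, and y* = 2 + 1/3·(…)/p_y.
Discretionary income = 370 − 5·7.2 − 2·2.6 = 328.8; x* = 5 + 2/3·328.8/7.2 = 35.4444.

x* = 35.4444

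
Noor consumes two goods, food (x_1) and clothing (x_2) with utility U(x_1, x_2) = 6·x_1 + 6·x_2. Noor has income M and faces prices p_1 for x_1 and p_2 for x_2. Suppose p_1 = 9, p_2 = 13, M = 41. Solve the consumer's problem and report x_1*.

x_1 gives more utility per dollar, so spend all income on x_1: x_1* = M/p_1, x_2* = 0.
Numerically: x_1* = 4.5556, x_2* = 0.

x_1* = 4.5556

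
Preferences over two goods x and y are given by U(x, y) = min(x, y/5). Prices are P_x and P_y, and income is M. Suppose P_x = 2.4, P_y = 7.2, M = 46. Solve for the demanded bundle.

x* = 1.1979, y* = 5.9896

Demand: x*(P_x,P_y,M) = M/(P_x + 5·P_y), y* = 5·M/(P_x + 5·P_y).
Here 2.4 + 5·7.2 = 38.4, giving x* = 1.1979 and y* = 5.9896.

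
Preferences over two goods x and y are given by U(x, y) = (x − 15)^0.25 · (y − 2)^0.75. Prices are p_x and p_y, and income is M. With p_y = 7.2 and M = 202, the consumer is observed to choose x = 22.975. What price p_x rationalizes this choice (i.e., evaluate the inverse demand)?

p_x = 4

This is Cobb-Douglas in (x−15, y−2): tangency gives 0.25·p_y·(y−2) = 0.75·p_x·(x−15).
Substituting into the budget: x* = 15 + 0.25·(M − 15·p_x − 2·p_y)/p_x, and y* = 2 + 0.75·(…)/p_y.
Set x* = 22.975 in the demand function and solve for p_x: p_x = 4.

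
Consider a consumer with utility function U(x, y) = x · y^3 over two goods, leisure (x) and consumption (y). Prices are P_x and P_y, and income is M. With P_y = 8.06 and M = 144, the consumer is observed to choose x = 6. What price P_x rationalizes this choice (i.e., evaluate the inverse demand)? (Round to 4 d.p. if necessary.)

The MRS is (1/3)·y/x. Set MRS = P_x/P_y.
Rearranging, P_y·y = 3·P_x·x. Substituting into the budget gives P_x·x·(1 + 3) = M.
Demand: x*(P_x,P_y,M) = 0.25·M/P_x and y* = 0.75·M/P_y.
Set x* = 6 in the demand function and solve for P_x: P_x = 6.

P_x = 6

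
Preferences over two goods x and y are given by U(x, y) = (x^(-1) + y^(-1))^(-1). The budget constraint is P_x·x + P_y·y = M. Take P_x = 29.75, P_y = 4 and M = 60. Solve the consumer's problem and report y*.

MU_x ∝ x^(-2), MU_y ∝ y^(-2), so MRS = (y/x)^(2) = P_x/P_y.
Hence y/x = (P_x/P_y)^(1/(2)), i.e. raised to the 0.5 power.
Substitute y = (y/x)·x into the budget: x* = M/(P_x + P_y·(y/x)).
Numerically y/x = 2.727178, so x* = 60/(29.75 + 4·2.727178) = 1.4757 and y* = 2.727178·1.4757 = 4.0245.

y* = 4.0245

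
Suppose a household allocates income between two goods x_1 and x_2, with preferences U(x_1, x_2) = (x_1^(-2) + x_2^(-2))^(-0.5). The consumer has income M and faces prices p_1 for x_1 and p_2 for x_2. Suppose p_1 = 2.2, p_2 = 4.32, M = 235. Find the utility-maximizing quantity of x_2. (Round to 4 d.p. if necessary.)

MU_x_1 ∝ x_1^(-3), MU_x_2 ∝ x_2^(-3), so MRS = (x_2/x_1)^(3) = p_1/p_2.
Solve for the ratio: x_2/x_1 = [p_1/p_2]^(1/3).
With the ratio pinned down, the budget gives x_1* = M/(p_1 + p_2·(x_2/x_1)) and x_2* = (x_2/x_1)·x_1*.
Numerically x_2/x_1 = 0.79857, so x_1* = 235/(2.2 + 4.32·0.79857) = 41.5942 and x_2* = 0.79857·41.5942 = 33.2159.

x_2* = 33.2159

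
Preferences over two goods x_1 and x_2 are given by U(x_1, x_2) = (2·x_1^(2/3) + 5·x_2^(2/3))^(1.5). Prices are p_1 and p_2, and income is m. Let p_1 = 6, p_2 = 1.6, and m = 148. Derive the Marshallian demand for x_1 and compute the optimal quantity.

From the CES first-order condition, (2/5)·(x_2/x_1)^(1/3) = p_1/p_2.
Hence x_2/x_1 = ((5/2)·p_1/p_2)^(1/(1/3)), i.e. raised to the 3 power.
With the ratio pinned down, the budget gives x_1* = m/(p_1 + p_2·(x_2/x_1)) and x_2* = (x_2/x_1)·x_1*.
Numerically x_2/x_1 = 823.974609, so x_1* = 148/(6 + 1.6·823.974609) = 0.1118.

x_1* = 0.1118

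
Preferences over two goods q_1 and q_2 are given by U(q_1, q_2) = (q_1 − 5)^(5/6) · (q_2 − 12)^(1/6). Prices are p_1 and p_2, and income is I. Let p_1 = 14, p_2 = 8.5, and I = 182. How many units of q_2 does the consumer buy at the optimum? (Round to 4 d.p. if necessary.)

q_2* = 12.1961

This is Cobb-Douglas in (q_1−5, q_2−12): tangency gives 5/6·p_2·(q_2−12) = 1/6·p_1·(q_1−5).
After buying the subsistence bundle (5, 12), a share 5/6 of the remaining income goes to q_1: q_1* = 5 + 5/6·(I − 5p_1 − 12p_2)/p_1.
Discretionary income = 182 − 5·14 − 12·8.5 = 10; q_2* = 12 + 1/6·10/8.5 = 12.1961.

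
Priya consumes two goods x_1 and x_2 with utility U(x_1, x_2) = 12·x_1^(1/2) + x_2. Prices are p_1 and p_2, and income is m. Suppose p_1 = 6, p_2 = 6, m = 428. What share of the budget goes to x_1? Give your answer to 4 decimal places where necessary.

Set MRS = p_1/p_2: 6·x_1^(−1/2) = p_1/p_2.
Thus x_1* = (6·p_2/p_1)² — independent of m — with the rest of income spent on x_2.
Plugging in: x_1* = (6·6/6)² = 36, x_2* = 35.3333.
Expenditure on x_1: 6·36 = 216; share = 0.5047.

share on x_1 = 0.5047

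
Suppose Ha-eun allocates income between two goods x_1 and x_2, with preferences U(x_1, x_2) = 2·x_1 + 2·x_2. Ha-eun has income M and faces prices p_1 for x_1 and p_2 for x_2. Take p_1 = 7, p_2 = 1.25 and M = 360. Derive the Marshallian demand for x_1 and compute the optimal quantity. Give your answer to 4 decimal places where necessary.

x_2 gives more utility per dollar, so spend all income on x_2: x_2* = M/p_2, x_1* = 0.
Numerically: x_1* = 0, x_2* = 288.

x_1* = 0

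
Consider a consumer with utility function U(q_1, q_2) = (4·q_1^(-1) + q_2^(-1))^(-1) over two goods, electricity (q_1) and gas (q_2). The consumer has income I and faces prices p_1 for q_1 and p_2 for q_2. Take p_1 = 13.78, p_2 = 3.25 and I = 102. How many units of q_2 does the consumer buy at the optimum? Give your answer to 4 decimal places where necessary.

With the ratio pinned down, the budget gives q_1* = I/(p_1 + p_2·(q_2/q_1)) and q_2* = (q_2/q_1)·q_1*.
Numerically q_2/q_1 = 1.029563, so q_1* = 102/(13.78 + 3.25·1.029563) = 5.9558 and q_2* = 1.029563·5.9558 = 6.1319.

q_2* = 6.1319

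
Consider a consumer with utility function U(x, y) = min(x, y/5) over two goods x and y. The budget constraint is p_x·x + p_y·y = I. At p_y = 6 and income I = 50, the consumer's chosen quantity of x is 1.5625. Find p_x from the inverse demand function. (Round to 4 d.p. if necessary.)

Leontief preferences: the optimum is at the kink where x/1 = y/5, i.e. y = 5·x.
Budget: p_x·x + p_y·5·x = I, so (p_x + 5·p_y)·x = I.
Demand: x*(p_x,p_y,I) = I/(p_x + 5·p_y), y* = 5·I/(p_x + 5·p_y).
Set x* = 1.5625 in the demand function and solve for p_x: p_x = 2.

p_x = 2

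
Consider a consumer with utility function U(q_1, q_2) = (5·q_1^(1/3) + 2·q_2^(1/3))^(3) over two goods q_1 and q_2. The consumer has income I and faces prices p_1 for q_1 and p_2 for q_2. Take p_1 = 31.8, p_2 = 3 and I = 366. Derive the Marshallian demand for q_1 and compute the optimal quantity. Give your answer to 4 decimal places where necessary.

MU_q_1 ∝ 5·q_1^(-2/3), MU_q_2 ∝ 2·q_2^(-2/3), so MRS = (5/2)·(q_2/q_1)^(2/3) = p_1/p_2.
Solve for the ratio: q_2/q_1 = [(2/5)·p_1/p_2]^(1.5).
With the ratio pinned down, the budget gives q_1* = I/(p_1 + p_2·(q_2/q_1)) and q_2* = (q_2/q_1)·q_1*.
Numerically q_2/q_1 = 8.730694, so q_1* = 366/(31.8 + 3·8.730694) = 6.3112.

q_1* = 6.3112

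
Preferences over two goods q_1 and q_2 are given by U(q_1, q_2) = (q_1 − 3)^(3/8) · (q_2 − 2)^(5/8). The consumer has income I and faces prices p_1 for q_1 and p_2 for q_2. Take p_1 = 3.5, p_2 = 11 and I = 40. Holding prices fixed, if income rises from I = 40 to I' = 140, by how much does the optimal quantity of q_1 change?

Δq_1* = 10.7143

MRS = (3/5)·(q_2−2)/(q_1−3). Tangency with p_1/p_2 gives q_2−2 = (5/3)·(p_1/p_2)·(q_1−3).
After buying the subsistence bundle (3, 2), a share 0.375 of the remaining income goes to q_1: q_1* = 3 + 0.375·(I − 3p_1 − 2p_2)/p_1.
Discretionary income = 40 − 3·3.5 − 2·11 = 7.5; q_1* = 3 + 0.375·7.5/3.5 = 3.8036.
At I' = 140: q_1* = 14.5179. Change: 14.5179 − 3.8036 = 10.7143.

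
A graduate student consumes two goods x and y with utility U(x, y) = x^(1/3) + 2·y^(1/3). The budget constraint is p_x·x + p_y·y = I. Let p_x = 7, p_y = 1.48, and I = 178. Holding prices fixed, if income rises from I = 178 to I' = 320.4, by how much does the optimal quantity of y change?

Δy* = 82.7617

MU_x ∝ x^(-2/3), MU_y ∝ 2·y^(-2/3), so MRS = (1/2)·(y/x)^(2/3) = p_x/p_y.
Hence y/x = (2·p_x/p_y)^(1/(2/3)), i.e. raised to the 1.5 power.
With the ratio pinned down, the budget gives x* = I/(p_x + p_y·(y/x)) and y* = (y/x)·x*.
Numerically y/x = 29.093735, so x* = 178/(7 + 1.48·29.093735) = 3.5558 and y* = 29.093735·3.5558 = 103.4522.
At I' = 320.4: y* = 186.2139. Change: 186.2139 − 103.4522 = 82.7617.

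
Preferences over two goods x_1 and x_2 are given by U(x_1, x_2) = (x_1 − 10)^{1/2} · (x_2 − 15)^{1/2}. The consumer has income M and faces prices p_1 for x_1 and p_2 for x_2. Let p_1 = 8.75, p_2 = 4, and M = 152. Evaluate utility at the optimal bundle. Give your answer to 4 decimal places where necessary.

MRS = (x_2−15)/(x_1−10). Tangency with p_1/p_2 gives x_2−15 = (p_1/p_2)·(x_1−10).
Substituting into the budget: x_1* = 10 + 0.5·(M − 10·p_1 − 15·p_2)/p_1, and x_2* = 15 + 0.5·(…)/p_2.
Discretionary income = 152 − 10·8.75 − 15·4 = 4.5; x_1* = 10 + 0.5·4.5/8.75 = 10.2571; x_2* = 15 + 0.5·4.5/4 = 15.5625.
Utility at the optimum: U(10.2571, 15.5625) = 0.3803.

V = 0.3803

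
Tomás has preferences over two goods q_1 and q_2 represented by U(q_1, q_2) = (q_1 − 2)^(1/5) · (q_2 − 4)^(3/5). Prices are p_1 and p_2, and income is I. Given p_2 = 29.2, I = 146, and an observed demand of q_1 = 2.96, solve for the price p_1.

MRS = (1/3)·(q_2−4)/(q_1−2). Tangency with p_1/p_2 gives q_2−4 = 3·(p_1/p_2)·(q_1−2).
Substituting into the budget: q_1* = 2 + 0.25·(I − 2·p_1 − 4·p_2)/p_1, and q_2* = 4 + 0.75·(…)/p_2.
Set q_1* = 2.96 in the demand function and solve for p_1: p_1 = 5.

p_1 = 5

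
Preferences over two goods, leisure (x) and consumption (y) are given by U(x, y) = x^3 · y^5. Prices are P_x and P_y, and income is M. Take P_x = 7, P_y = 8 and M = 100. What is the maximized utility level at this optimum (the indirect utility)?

At P_x=7, P_y=8, M=100: x* = 0.375·100/7 = 5.3571, y* = 7.8125.
Utility at the optimum: U(5.3571, 7.8125) = 4474554.8374.

V = 4474554.8374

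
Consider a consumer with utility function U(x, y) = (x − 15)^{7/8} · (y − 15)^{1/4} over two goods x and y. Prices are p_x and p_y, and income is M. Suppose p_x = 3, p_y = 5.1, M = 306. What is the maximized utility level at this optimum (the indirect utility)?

V = 49.667

MRS = (7/2)·(y−15)/(x−15). Tangency with p_x/p_y gives y−15 = (2/7)·(p_x/p_y)·(x−15).
Substituting into the budget: x* = 15 + 7/9·(M − 15·p_x − 15·p_y)/p_x, and y* = 15 + 2/9·(…)/p_y.
Discretionary income = 306 − 15·3 − 15·5.1 = 184.5; x* = 15 + 7/9·184.5/3 = 62.8333; y* = 15 + 2/9·184.5/5.1 = 23.0392.
Utility at the optimum: U(62.8333, 23.0392) = 49.667.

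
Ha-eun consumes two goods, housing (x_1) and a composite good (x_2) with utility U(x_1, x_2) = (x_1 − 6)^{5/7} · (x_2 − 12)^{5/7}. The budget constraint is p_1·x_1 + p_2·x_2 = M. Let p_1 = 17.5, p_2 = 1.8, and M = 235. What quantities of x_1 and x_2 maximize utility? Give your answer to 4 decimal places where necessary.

x_1* = 9.0971, x_2* = 42.1111

MRS = (x_2−12)/(x_1−6). Tangency with p_1/p_2 gives x_2−12 = (p_1/p_2)·(x_1−6).
After buying the subsistence bundle (6, 12), a share 0.5 of the remaining income goes to x_1: x_1* = 6 + 0.5·(M − 6p_1 − 12p_2)/p_1.
Discretionary income = 235 − 6·17.5 − 12·1.8 = 108.4; x_1* = 6 + 0.5·108.4/17.5 = 9.0971; x_2* = 12 + 0.5·108.4/1.8 = 42.1111.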